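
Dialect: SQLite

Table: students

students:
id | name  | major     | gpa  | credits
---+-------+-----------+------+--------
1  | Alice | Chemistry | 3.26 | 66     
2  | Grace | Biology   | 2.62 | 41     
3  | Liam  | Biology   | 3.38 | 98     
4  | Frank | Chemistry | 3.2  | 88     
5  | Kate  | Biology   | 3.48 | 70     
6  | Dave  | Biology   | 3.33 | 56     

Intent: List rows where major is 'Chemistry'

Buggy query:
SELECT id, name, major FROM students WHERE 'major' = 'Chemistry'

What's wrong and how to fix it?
Bug: Single quotes denote string literals in SQL; the column name is being compared as a constant string

Fix: Remove the quotes around the column name (or use double quotes for an identifier)

Corrected query:
SELECT id, name, major FROM students WHERE major = 'Chemistry'

Result:
id | name  | major    
---+-------+----------
1  | Alice | Chemistry
4  | Frank | Chemistry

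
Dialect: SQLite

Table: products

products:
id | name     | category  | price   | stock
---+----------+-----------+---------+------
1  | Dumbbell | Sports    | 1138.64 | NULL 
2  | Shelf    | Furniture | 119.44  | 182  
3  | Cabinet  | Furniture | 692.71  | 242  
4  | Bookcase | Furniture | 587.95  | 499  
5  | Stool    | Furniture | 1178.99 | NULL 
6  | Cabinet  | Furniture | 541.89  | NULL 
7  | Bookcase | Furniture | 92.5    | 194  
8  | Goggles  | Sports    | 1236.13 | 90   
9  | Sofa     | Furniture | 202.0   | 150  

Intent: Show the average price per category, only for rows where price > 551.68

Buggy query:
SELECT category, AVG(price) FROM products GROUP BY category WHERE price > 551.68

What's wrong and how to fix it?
Bug: Row-level WHERE must come before GROUP BY in the clause order

Fix: Move the WHERE clause before GROUP BY

Corrected query:
SELECT category, AVG(price) FROM products WHERE price > 551.68 GROUP BY category

Result:
category  | AVG(price)
----------+-----------
Furniture | 819.883333
Sports    | 1187.385  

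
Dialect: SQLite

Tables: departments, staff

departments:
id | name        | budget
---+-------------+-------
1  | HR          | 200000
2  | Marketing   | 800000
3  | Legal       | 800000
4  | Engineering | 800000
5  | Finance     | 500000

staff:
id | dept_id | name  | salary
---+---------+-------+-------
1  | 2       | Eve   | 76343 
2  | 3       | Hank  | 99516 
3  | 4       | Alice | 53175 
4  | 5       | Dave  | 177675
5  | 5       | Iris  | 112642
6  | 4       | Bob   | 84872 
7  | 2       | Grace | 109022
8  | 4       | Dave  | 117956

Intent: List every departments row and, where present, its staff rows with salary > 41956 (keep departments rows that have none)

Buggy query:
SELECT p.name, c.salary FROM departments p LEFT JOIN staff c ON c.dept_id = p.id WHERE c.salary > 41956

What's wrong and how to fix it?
Bug: Filtering c.salary in WHERE discards the NULL rows produced by LEFT JOIN, turning it into an inner join

Fix: Move the right-table condition into the ON clause so unmatched parents are kept

Corrected query:
SELECT p.name, c.salary FROM departments p LEFT JOIN staff c ON c.dept_id = p.id AND c.salary > 41956

Result:
name        | salary
------------+-------
HR          | NULL  
Marketing   | 76343 
Marketing   | 109022
Legal       | 99516 
Engineering | 53175 
Engineering | 84872 
Engineering | 117956
Finance     | 112642
Finance     | 177675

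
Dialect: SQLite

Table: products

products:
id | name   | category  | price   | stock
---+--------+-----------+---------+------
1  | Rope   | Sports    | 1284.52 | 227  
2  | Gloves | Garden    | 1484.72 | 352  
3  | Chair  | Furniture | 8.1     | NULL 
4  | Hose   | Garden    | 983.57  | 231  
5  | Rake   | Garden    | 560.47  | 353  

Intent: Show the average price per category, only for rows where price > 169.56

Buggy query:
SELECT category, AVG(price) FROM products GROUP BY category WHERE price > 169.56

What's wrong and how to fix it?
Bug: Row-level WHERE must come before GROUP BY in the clause order

Fix: Move the WHERE clause before GROUP BY

Corrected query:
SELECT category, AVG(price) FROM products WHERE price > 169.56 GROUP BY category

Result:
category | AVG(price) 
---------+------------
Garden   | 1009.586667
Sports   | 1284.52    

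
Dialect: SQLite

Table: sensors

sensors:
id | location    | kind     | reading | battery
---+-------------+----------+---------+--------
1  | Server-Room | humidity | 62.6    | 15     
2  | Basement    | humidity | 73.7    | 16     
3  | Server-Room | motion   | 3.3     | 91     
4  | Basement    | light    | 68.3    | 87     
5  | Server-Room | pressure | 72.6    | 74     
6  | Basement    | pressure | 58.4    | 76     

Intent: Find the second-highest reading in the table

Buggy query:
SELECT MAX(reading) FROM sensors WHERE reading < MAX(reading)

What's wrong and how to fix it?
Bug: The inner MAX is an aggregate inside WHERE, which is not allowed

Fix: Put the inner MAX in a scalar subquery

Corrected query:
SELECT MAX(reading) FROM sensors WHERE reading < (SELECT MAX(reading) FROM sensors)

Result:
MAX(reading)
------------
72.6        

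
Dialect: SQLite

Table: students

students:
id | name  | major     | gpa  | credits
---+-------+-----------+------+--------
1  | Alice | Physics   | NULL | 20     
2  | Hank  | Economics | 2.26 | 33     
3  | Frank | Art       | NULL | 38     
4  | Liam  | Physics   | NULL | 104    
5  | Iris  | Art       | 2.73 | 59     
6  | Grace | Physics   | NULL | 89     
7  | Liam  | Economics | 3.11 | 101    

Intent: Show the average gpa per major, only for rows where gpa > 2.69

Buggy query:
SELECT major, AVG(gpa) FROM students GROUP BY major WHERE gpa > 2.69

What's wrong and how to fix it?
Bug: Row-level WHERE must come before GROUP BY in the clause order

Fix: Move the WHERE clause before GROUP BY

Corrected query:
SELECT major, AVG(gpa) FROM students WHERE gpa > 2.69 GROUP BY major

Result:
major     | AVG(gpa)
----------+---------
Art       | 2.73    
Economics | 3.11    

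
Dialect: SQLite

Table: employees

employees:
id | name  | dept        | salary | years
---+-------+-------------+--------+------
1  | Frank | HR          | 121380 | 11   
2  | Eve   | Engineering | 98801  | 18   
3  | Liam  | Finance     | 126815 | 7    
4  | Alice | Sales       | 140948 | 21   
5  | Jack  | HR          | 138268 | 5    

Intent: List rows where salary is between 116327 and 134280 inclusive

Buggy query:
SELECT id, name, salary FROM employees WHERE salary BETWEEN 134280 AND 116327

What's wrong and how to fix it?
Bug: BETWEEN expects the lower bound first; with 134280 AND 116327 the range is empty

Fix: Write BETWEEN 116327 AND 134280

Corrected query:
SELECT id, name, salary FROM employees WHERE salary BETWEEN 116327 AND 134280

Result:
id | name  | salary
---+-------+-------
1  | Frank | 121380
3  | Liam  | 126815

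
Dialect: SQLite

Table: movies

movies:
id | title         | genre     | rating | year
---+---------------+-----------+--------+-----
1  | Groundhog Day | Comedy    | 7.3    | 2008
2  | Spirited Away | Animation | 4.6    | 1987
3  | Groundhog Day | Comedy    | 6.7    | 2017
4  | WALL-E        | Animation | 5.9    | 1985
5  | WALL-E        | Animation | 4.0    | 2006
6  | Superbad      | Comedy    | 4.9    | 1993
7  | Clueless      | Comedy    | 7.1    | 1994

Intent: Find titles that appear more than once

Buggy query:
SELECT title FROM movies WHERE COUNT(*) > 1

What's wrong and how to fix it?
Bug: COUNT(*) is an aggregate and cannot be used in WHERE

Fix: GROUP BY title, then filter groups with HAVING COUNT(*) > 1

Corrected query:
SELECT title FROM movies GROUP BY title HAVING COUNT(*) > 1

Result:
title        
-------------
Groundhog Day
WALL-E       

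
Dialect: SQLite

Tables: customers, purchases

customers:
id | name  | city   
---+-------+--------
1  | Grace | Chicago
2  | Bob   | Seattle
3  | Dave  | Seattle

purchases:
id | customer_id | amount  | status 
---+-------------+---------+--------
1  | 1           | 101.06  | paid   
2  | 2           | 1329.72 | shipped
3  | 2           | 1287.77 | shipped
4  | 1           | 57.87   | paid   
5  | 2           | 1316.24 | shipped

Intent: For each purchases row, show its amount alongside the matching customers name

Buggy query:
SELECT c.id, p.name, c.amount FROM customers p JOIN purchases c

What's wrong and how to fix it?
Bug: JOIN with no ON clause produces a cartesian product; every purchases row pairs with every customers row

Fix: Specify the join condition linking the foreign key to the parent id

Corrected query:
SELECT c.id, p.name, c.amount FROM customers p JOIN purchases c ON c.customer_id = p.id

Result:
id | name  | amount 
---+-------+--------
1  | Grace | 101.06 
2  | Bob   | 1329.72
3  | Bob   | 1287.77
4  | Grace | 57.87  
5  | Bob   | 1316.24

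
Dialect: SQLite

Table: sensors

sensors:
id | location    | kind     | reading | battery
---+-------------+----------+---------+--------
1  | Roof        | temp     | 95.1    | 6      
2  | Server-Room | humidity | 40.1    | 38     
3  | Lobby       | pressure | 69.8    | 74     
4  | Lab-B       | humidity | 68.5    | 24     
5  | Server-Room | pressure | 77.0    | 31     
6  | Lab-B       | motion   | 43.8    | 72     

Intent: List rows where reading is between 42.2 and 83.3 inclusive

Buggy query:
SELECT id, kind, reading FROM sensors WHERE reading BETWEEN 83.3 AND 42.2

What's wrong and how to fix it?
Bug: BETWEEN expects the lower bound first; with 83.3 AND 42.2 the range is empty

Fix: Swap the bounds so the smaller value comes first

Corrected query:
SELECT id, kind, reading FROM sensors WHERE reading BETWEEN 42.2 AND 83.3

Result:
id | kind     | reading
---+----------+--------
3  | pressure | 69.8   
4  | humidity | 68.5   
5  | pressure | 77     
6  | motion   | 43.8   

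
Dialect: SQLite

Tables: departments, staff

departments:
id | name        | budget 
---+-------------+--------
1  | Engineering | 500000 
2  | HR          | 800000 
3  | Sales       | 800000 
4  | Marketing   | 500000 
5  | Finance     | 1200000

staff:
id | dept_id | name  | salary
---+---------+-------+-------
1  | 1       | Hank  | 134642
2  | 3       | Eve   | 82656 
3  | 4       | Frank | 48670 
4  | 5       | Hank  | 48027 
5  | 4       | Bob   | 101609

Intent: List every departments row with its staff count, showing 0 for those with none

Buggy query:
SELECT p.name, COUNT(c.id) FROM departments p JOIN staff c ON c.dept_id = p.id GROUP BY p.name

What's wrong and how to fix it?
Bug: INNER JOIN drops departments rows that have no matching staff rows

Fix: Use LEFT JOIN so parents without children still appear (COUNT(c.id) gives 0)

Corrected query:
SELECT p.name, COUNT(c.id) FROM departments p LEFT JOIN staff c ON c.dept_id = p.id GROUP BY p.name

Result:
name        | COUNT(c.id)
------------+------------
Engineering | 1          
Finance     | 1          
HR          | 0          
Marketing   | 2          
Sales       | 1          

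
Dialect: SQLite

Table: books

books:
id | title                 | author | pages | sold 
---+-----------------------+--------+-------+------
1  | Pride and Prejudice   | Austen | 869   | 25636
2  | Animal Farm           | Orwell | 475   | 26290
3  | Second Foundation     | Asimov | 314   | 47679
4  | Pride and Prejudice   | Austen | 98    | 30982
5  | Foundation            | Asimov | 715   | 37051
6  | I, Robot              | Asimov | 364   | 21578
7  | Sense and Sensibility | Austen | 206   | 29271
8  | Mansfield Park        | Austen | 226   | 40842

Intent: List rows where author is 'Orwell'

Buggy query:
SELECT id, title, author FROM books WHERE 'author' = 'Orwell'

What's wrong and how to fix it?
Bug: Single quotes denote string literals in SQL; the column name is being compared as a constant string

Fix: Remove the quotes around the column name (or use double quotes for an identifier)

Corrected query:
SELECT id, title, author FROM books WHERE author = 'Orwell'

Result:
id | title       | author
---+-------------+-------
2  | Animal Farm | Orwell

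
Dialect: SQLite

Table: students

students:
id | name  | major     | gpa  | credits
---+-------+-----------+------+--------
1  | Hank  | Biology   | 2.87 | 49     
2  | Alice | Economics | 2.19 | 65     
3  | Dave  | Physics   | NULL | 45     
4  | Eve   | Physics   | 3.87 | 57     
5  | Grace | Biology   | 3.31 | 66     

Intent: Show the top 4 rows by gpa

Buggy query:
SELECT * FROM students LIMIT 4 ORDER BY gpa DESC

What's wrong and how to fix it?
Bug: LIMIT must come after ORDER BY

Fix: Sort with ORDER BY, then apply LIMIT

Corrected query:
SELECT * FROM students ORDER BY gpa DESC LIMIT 4

Result:
id | name  | major     | gpa  | credits
---+-------+-----------+------+--------
4  | Eve   | Physics   | 3.87 | 57     
5  | Grace | Biology   | 3.31 | 66     
1  | Hank  | Biology   | 2.87 | 49     
2  | Alice | Economics | 2.19 | 65     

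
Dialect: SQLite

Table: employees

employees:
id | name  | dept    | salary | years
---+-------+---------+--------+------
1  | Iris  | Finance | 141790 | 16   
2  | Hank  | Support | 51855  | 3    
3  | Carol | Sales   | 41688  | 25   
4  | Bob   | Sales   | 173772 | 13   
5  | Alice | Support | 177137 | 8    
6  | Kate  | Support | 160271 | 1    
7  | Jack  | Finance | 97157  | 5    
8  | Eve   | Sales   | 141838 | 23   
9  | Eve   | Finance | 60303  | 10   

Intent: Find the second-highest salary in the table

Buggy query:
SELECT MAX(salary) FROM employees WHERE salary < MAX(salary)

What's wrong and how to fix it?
Bug: The inner MAX is an aggregate inside WHERE, which is not allowed

Fix: Compute the overall MAX in a subquery, then take MAX of rows below it

Corrected query:
SELECT MAX(salary) FROM employees WHERE salary < (SELECT MAX(salary) FROM employees)

Result:
MAX(salary)
-----------
173772     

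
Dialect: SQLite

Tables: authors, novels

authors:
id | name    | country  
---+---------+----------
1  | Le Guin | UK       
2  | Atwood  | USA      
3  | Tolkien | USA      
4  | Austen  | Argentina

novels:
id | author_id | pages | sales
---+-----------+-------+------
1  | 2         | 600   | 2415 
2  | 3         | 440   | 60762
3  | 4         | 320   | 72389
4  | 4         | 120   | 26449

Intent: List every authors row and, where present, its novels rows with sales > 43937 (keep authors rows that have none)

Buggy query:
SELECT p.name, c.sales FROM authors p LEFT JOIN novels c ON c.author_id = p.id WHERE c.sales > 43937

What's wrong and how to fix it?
Bug: A WHERE condition on the right-hand table after LEFT JOIN drops unmatched parents

Fix: Move the right-table condition into the ON clause so unmatched parents are kept

Corrected query:
SELECT p.name, c.sales FROM authors p LEFT JOIN novels c ON c.author_id = p.id AND c.sales > 43937

Result:
name    | sales
--------+------
Le Guin | NULL 
Atwood  | NULL 
Tolkien | 60762
Austen  | 72389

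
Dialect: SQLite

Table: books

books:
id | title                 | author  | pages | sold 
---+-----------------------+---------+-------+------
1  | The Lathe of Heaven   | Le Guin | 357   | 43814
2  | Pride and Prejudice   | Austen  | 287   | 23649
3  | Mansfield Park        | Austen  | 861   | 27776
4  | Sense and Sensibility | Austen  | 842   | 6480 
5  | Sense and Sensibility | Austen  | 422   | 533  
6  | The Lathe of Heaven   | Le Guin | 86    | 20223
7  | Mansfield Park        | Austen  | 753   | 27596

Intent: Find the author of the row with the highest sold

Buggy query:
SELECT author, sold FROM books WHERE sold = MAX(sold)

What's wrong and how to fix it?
Bug: WHERE is evaluated per row; an aggregate over the whole table isn't defined there

Fix: Wrap MAX in a scalar subquery so WHERE compares against a single value

Corrected query:
SELECT author, sold FROM books WHERE sold = (SELECT MAX(sold) FROM books)

Result:
author  | sold 
--------+------
Le Guin | 43814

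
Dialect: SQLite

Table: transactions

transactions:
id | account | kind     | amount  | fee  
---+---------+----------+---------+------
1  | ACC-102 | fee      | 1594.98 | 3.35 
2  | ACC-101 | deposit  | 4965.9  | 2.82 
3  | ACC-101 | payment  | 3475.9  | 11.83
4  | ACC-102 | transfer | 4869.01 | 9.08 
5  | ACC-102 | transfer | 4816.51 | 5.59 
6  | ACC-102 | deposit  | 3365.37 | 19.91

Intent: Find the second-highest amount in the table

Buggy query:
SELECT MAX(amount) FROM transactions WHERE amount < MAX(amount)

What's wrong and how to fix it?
Bug: The inner MAX is an aggregate inside WHERE, which is not allowed

Fix: Put the inner MAX in a scalar subquery

Corrected query:
SELECT MAX(amount) FROM transactions WHERE amount < (SELECT MAX(amount) FROM transactions)

Result:
MAX(amount)
-----------
4869.01    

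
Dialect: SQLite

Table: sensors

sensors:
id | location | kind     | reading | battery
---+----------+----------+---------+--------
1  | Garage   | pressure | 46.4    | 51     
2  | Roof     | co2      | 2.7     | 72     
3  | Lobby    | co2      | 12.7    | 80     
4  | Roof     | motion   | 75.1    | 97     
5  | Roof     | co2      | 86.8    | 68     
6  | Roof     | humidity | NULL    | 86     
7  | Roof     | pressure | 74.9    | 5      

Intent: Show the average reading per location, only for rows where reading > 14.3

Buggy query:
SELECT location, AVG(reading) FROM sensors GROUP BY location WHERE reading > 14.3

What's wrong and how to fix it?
Bug: WHERE cannot follow GROUP BY

Fix: Move the WHERE clause before GROUP BY

Corrected query:
SELECT location, AVG(reading) FROM sensors WHERE reading > 14.3 GROUP BY location

Result:
location | AVG(reading)
---------+-------------
Garage   | 46.4        
Roof     | 78.933333   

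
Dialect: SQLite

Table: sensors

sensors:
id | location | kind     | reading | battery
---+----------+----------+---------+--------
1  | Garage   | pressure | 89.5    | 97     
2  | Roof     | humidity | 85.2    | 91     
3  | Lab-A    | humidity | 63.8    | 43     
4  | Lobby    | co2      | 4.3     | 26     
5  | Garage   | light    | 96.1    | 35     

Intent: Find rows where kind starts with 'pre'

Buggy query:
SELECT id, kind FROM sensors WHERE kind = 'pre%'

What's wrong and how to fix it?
Bug: '=' compares the literal string including the % character; pattern matching needs LIKE

Fix: Replace '=' with LIKE so 'pre%' is treated as a pattern

Corrected query:
SELECT id, kind FROM sensors WHERE kind LIKE 'pre%'

Result:
id | kind    
---+---------
1  | pressure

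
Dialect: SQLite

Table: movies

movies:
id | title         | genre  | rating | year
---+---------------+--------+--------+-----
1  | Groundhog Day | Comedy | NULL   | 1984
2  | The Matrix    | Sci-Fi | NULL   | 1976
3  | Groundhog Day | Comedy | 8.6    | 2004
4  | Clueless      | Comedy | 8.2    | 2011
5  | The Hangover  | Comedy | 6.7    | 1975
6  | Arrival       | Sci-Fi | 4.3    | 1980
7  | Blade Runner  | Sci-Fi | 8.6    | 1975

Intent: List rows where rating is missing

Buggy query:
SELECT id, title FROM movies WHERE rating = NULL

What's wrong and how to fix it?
Bug: '= NULL' is always unknown in SQL three-valued logic, so no rows match

Fix: Replace '= NULL' with 'IS NULL'

Corrected query:
SELECT id, title FROM movies WHERE rating IS NULL

Result:
id | title        
---+--------------
1  | Groundhog Day
2  | The Matrix   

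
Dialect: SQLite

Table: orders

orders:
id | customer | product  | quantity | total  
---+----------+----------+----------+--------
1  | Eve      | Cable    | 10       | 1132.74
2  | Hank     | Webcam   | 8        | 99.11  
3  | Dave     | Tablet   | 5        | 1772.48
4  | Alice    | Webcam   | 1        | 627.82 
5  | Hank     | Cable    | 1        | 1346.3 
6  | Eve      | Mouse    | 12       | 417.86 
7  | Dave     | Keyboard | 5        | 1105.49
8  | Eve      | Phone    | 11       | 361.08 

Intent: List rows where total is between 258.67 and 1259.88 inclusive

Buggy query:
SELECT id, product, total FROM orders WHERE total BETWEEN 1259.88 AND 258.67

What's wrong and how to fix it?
Bug: BETWEEN expects the lower bound first; with 1259.88 AND 258.67 the range is empty

Fix: Swap the bounds so the smaller value comes first

Corrected query:
SELECT id, product, total FROM orders WHERE total BETWEEN 258.67 AND 1259.88

Result:
id | product  | total  
---+----------+--------
1  | Cable    | 1132.74
4  | Webcam   | 627.82 
6  | Mouse    | 417.86 
7  | Keyboard | 1105.49
8  | Phone    | 361.08 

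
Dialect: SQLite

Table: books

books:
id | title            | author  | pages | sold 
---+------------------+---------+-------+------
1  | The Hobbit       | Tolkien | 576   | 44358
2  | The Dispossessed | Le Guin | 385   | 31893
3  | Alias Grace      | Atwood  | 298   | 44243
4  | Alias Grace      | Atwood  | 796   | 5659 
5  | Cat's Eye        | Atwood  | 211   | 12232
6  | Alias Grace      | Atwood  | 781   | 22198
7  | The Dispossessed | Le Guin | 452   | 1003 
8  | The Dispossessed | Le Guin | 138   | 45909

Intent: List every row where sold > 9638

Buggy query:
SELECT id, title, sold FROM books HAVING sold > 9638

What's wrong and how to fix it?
Bug: This is a non-aggregate query (no GROUP BY, no aggregates), so in SQLite the HAVING clause is invalid here; a row-level condition belongs in WHERE

Fix: Use WHERE for row-level filtering

Corrected query:
SELECT id, title, sold FROM books WHERE sold > 9638

Result:
id | title            | sold 
---+------------------+------
1  | The Hobbit       | 44358
2  | The Dispossessed | 31893
3  | Alias Grace      | 44243
5  | Cat's Eye        | 12232
6  | Alias Grace      | 22198
8  | The Dispossessed | 45909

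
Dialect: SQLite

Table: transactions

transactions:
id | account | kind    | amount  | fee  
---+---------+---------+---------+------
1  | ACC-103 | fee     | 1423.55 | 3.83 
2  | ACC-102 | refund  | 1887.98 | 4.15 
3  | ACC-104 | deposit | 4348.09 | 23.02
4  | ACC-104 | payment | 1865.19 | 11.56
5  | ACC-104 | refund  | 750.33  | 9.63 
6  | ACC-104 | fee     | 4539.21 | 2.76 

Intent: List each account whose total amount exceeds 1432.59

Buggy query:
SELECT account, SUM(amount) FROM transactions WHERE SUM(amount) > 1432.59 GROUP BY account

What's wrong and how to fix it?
Bug: SUM(amount) is an aggregate, but WHERE filters rows before aggregation

Fix: Use HAVING (which filters groups after aggregation) instead of WHERE

Corrected query:
SELECT account, SUM(amount) FROM transactions GROUP BY account HAVING SUM(amount) > 1432.59

Result:
account | SUM(amount)
--------+------------
ACC-102 | 1887.98    
ACC-104 | 11502.82   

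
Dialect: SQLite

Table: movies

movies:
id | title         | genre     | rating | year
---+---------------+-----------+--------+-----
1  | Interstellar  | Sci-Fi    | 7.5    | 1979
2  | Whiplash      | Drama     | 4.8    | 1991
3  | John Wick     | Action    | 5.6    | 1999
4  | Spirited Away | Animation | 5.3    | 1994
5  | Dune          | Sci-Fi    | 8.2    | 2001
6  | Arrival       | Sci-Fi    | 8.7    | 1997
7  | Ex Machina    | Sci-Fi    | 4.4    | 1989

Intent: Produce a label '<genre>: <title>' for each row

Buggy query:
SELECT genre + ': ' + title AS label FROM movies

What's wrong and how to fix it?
Bug: SQLite uses || for string concatenation; + coerces text to numbers (yielding 0)

Fix: Replace + with || to concatenate text

Corrected query:
SELECT genre || ': ' || title AS label FROM movies

Result:
label                   
------------------------
Sci-Fi: Interstellar    
Drama: Whiplash         
Action: John Wick       
Animation: Spirited Away
Sci-Fi: Dune            
Sci-Fi: Arrival         
Sci-Fi: Ex Machina      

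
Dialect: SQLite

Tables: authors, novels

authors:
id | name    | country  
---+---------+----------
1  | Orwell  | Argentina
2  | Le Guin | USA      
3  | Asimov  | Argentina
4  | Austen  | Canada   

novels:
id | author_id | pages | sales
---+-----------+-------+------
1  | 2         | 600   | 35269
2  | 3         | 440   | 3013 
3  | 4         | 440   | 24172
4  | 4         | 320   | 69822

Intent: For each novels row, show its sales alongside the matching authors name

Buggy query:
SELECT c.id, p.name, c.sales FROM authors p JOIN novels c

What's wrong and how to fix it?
Bug: JOIN with no ON clause produces a cartesian product; every novels row pairs with every authors row

Fix: Specify the join condition linking the foreign key to the parent id

Corrected query:
SELECT c.id, p.name, c.sales FROM authors p JOIN novels c ON c.author_id = p.id

Result:
id | name    | sales
---+---------+------
1  | Le Guin | 35269
2  | Asimov  | 3013 
3  | Austen  | 24172
4  | Austen  | 69822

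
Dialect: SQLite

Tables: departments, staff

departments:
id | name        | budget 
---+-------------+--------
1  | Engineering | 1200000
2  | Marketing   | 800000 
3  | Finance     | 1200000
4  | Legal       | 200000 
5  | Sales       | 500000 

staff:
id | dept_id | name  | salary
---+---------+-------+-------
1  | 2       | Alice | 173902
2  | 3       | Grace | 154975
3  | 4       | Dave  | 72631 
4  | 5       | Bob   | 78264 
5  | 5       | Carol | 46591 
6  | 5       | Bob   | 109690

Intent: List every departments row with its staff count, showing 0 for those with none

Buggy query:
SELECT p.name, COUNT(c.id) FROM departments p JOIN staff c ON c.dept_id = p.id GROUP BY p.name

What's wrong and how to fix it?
Bug: An inner join excludes parents with zero children

Fix: Switch to LEFT JOIN to retain unmatched parent rows

Corrected query:
SELECT p.name, COUNT(c.id) FROM departments p LEFT JOIN staff c ON c.dept_id = p.id GROUP BY p.name

Result:
name        | COUNT(c.id)
------------+------------
Engineering | 0          
Finance     | 1          
Legal       | 1          
Marketing   | 1          
Sales       | 3          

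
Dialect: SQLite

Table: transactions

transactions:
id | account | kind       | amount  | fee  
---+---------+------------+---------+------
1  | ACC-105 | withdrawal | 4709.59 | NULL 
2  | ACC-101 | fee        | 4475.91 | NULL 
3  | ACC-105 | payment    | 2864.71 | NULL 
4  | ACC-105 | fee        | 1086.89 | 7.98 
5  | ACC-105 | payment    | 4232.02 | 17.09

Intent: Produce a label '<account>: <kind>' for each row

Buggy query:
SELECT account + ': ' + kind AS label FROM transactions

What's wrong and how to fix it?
Bug: SQLite uses || for string concatenation; + coerces text to numbers (yielding 0)

Fix: Replace + with || to concatenate text

Corrected query:
SELECT account || ': ' || kind AS label FROM transactions

Result:
label              
-------------------
ACC-105: withdrawal
ACC-101: fee       
ACC-105: payment   
ACC-105: fee       
ACC-105: payment   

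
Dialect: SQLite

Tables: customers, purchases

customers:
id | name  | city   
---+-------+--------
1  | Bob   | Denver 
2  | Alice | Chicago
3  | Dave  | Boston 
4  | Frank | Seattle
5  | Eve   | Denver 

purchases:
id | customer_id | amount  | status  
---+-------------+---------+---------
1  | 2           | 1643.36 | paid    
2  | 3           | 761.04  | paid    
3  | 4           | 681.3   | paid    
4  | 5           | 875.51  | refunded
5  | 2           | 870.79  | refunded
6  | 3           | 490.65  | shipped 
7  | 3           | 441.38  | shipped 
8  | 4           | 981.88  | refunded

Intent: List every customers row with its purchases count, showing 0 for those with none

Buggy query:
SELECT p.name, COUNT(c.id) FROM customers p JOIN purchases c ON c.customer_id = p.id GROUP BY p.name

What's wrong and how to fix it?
Bug: An inner join excludes parents with zero children

Fix: Switch to LEFT JOIN to retain unmatched parent rows

Corrected query:
SELECT p.name, COUNT(c.id) FROM customers p LEFT JOIN purchases c ON c.customer_id = p.id GROUP BY p.name

Result:
name  | COUNT(c.id)
------+------------
Alice | 2          
Bob   | 0          
Dave  | 3          
Eve   | 1          
Frank | 2          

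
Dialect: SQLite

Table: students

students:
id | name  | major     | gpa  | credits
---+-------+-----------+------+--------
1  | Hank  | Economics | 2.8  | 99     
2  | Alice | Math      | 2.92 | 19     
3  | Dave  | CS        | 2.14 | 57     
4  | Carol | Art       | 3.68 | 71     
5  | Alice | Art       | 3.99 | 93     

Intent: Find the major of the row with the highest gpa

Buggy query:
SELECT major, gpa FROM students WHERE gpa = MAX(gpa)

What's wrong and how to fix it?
Bug: WHERE is evaluated per row; an aggregate over the whole table isn't defined there

Fix: Wrap MAX in a scalar subquery so WHERE compares against a single value

Corrected query:
SELECT major, gpa FROM students WHERE gpa = (SELECT MAX(gpa) FROM students)

Result:
major | gpa 
------+-----
Art   | 3.99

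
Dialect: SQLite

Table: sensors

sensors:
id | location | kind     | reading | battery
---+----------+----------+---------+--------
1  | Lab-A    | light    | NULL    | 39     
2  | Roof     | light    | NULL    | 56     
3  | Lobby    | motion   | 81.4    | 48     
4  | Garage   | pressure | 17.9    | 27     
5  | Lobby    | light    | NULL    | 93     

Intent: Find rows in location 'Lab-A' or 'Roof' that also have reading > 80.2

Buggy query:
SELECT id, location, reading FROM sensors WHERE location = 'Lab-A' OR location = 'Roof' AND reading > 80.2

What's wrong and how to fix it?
Bug: Without parentheses, AND is evaluated before OR, so the reading filter only applies to the 'Roof' branch

Fix: Add parentheses around the OR so the AND applies to both alternatives

Corrected query:
SELECT id, location, reading FROM sensors WHERE (location = 'Lab-A' OR location = 'Roof') AND reading > 80.2

Result:
(no rows)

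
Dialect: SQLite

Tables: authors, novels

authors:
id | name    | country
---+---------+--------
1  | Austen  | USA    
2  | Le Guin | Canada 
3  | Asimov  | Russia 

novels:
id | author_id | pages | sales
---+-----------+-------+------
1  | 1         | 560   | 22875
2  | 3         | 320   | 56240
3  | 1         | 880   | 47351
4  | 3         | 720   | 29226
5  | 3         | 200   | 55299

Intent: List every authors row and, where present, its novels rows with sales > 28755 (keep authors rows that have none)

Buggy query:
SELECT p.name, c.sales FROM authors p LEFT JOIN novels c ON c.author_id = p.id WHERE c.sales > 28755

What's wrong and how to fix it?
Bug: Filtering c.sales in WHERE discards the NULL rows produced by LEFT JOIN, turning it into an inner join

Fix: Move the right-table condition into the ON clause so unmatched parents are kept

Corrected query:
SELECT p.name, c.sales FROM authors p LEFT JOIN novels c ON c.author_id = p.id AND c.sales > 28755

Result:
name    | sales
--------+------
Austen  | 47351
Le Guin | NULL 
Asimov  | 29226
Asimov  | 55299
Asimov  | 56240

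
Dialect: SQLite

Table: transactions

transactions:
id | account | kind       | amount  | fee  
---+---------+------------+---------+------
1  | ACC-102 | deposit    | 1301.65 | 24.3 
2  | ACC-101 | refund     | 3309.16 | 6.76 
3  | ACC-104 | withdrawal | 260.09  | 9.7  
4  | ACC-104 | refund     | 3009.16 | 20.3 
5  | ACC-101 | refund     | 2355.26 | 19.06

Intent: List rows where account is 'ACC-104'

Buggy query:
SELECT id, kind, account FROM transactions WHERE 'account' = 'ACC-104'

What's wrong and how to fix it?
Bug: Single quotes denote string literals in SQL; the column name is being compared as a constant string

Fix: Remove the quotes around the column name (or use double quotes for an identifier)

Corrected query:
SELECT id, kind, account FROM transactions WHERE account = 'ACC-104'

Result:
id | kind       | account
---+------------+--------
3  | withdrawal | ACC-104
4  | refund     | ACC-104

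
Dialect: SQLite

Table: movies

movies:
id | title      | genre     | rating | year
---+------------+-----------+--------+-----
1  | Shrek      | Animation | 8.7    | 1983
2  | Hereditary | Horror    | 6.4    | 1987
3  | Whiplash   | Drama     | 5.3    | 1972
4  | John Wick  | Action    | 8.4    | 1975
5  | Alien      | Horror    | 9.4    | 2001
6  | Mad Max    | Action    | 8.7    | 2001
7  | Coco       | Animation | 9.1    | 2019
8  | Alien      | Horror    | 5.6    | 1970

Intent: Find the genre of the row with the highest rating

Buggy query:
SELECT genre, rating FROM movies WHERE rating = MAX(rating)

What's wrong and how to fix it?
Bug: WHERE is evaluated per row; an aggregate over the whole table isn't defined there

Fix: Use a subquery: WHERE rating = (SELECT MAX(rating) FROM movies)

Corrected query:
SELECT genre, rating FROM movies WHERE rating = (SELECT MAX(rating) FROM movies)

Result:
genre  | rating
-------+-------
Horror | 9.4   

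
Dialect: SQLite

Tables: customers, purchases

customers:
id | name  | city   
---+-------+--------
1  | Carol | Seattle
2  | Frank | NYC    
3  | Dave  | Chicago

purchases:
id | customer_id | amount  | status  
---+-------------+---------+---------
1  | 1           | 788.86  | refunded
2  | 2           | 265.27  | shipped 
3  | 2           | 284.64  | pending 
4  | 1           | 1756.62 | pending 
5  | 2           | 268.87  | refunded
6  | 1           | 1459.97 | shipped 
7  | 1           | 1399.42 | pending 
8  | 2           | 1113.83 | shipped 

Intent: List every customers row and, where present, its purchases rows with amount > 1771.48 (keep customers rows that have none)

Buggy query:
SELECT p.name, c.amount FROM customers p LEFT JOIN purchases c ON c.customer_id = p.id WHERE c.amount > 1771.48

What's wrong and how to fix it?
Bug: Filtering c.amount in WHERE discards the NULL rows produced by LEFT JOIN, turning it into an inner join

Fix: Put 'c.amount > 1771.48' in the JOIN's ON clause instead of WHERE

Corrected query:
SELECT p.name, c.amount FROM customers p LEFT JOIN purchases c ON c.customer_id = p.id AND c.amount > 1771.48

Result:
name  | amount
------+-------
Carol | NULL  
Frank | NULL  
Dave  | NULL  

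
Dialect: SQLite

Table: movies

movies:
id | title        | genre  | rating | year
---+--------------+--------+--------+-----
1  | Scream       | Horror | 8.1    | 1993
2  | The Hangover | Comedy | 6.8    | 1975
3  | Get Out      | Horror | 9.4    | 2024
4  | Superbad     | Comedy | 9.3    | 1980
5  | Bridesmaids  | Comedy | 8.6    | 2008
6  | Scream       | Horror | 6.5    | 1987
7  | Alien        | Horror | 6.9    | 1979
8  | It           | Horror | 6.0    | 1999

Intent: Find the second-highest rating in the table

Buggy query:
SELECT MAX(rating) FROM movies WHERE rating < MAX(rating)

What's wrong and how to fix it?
Bug: MAX(rating) on the right of the comparison is an aggregate-in-WHERE error

Fix: Compute the overall MAX in a subquery, then take MAX of rows below it

Corrected query:
SELECT MAX(rating) FROM movies WHERE rating < (SELECT MAX(rating) FROM movies)

Result:
MAX(rating)
-----------
9.3        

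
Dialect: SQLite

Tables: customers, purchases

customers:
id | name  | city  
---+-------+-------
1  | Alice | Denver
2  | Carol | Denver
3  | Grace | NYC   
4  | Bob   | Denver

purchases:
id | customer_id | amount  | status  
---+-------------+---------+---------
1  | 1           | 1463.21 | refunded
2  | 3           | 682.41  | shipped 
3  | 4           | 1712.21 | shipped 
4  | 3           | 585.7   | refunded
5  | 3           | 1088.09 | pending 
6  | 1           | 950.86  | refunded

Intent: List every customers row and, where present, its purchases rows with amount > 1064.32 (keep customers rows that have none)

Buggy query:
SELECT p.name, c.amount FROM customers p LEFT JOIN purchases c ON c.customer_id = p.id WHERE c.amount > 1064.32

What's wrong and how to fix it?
Bug: Filtering c.amount in WHERE discards the NULL rows produced by LEFT JOIN, turning it into an inner join

Fix: Put 'c.amount > 1064.32' in the JOIN's ON clause instead of WHERE

Corrected query:
SELECT p.name, c.amount FROM customers p LEFT JOIN purchases c ON c.customer_id = p.id AND c.amount > 1064.32

Result:
name  | amount 
------+--------
Alice | 1463.21
Carol | NULL   
Grace | 1088.09
Bob   | 1712.21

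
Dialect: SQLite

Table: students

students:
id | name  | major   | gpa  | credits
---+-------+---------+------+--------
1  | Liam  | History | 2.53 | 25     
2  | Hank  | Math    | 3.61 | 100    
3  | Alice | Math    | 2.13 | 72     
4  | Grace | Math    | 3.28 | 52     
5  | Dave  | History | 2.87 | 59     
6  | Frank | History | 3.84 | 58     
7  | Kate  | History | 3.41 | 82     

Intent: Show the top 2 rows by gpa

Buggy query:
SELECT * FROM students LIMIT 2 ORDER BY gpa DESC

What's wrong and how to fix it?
Bug: ORDER BY cannot follow LIMIT; LIMIT is the final clause

Fix: Sort with ORDER BY, then apply LIMIT

Corrected query:
SELECT * FROM students ORDER BY gpa DESC LIMIT 2

Result:
id | name  | major   | gpa  | credits
---+-------+---------+------+--------
6  | Frank | History | 3.84 | 58     
2  | Hank  | Math    | 3.61 | 100    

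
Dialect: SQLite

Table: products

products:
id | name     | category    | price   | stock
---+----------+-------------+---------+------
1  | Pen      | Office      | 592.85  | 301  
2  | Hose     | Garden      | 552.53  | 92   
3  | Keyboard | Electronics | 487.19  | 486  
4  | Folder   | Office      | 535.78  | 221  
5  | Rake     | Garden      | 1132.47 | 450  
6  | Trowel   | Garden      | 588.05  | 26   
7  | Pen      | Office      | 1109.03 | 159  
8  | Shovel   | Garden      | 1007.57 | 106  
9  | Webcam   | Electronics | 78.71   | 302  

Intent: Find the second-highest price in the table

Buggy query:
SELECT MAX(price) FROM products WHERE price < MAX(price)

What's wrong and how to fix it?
Bug: MAX(price) on the right of the comparison is an aggregate-in-WHERE error

Fix: Compute the overall MAX in a subquery, then take MAX of rows below it

Corrected query:
SELECT MAX(price) FROM products WHERE price < (SELECT MAX(price) FROM products)

Result:
MAX(price)
----------
1109.03   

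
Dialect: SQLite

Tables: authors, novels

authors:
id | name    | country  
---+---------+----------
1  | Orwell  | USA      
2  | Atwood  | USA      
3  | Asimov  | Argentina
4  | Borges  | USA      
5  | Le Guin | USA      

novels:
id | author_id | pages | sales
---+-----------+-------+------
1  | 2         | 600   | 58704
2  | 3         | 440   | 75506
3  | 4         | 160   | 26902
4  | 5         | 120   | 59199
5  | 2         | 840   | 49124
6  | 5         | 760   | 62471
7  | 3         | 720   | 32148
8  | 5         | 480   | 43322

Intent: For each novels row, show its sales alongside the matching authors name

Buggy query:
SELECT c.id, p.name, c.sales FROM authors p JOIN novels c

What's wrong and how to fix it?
Bug: Missing join condition: each novels row is matched to all authors rows instead of just its own

Fix: Add ON c.author_id = p.id to the JOIN

Corrected query:
SELECT c.id, p.name, c.sales FROM authors p JOIN novels c ON c.author_id = p.id

Result:
id | name    | sales
---+---------+------
1  | Atwood  | 58704
2  | Asimov  | 75506
3  | Borges  | 26902
4  | Le Guin | 59199
5  | Atwood  | 49124
6  | Le Guin | 62471
7  | Asimov  | 32148
8  | Le Guin | 43322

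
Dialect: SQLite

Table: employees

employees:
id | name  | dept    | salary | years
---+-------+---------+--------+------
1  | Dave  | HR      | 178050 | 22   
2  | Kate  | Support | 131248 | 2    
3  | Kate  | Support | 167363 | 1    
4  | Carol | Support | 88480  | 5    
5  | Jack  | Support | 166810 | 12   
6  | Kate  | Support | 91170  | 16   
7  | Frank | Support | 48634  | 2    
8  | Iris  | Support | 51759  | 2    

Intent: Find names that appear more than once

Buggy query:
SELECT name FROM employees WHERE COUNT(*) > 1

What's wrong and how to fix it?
Bug: COUNT(*) is an aggregate and cannot be used in WHERE

Fix: Group first, then use HAVING for the count condition

Corrected query:
SELECT name FROM employees GROUP BY name HAVING COUNT(*) > 1

Result:
name
----
Kate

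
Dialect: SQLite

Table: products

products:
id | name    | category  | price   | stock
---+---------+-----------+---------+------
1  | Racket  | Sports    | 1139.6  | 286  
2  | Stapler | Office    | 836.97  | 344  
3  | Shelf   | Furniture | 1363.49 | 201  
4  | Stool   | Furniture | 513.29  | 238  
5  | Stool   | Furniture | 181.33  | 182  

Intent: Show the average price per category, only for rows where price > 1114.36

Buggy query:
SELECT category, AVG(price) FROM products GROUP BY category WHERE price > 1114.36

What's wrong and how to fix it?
Bug: Row-level WHERE must come before GROUP BY in the clause order

Fix: Move the WHERE clause before GROUP BY

Corrected query:
SELECT category, AVG(price) FROM products WHERE price > 1114.36 GROUP BY category

Result:
category  | AVG(price)
----------+-----------
Furniture | 1363.49   
Sports    | 1139.6    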